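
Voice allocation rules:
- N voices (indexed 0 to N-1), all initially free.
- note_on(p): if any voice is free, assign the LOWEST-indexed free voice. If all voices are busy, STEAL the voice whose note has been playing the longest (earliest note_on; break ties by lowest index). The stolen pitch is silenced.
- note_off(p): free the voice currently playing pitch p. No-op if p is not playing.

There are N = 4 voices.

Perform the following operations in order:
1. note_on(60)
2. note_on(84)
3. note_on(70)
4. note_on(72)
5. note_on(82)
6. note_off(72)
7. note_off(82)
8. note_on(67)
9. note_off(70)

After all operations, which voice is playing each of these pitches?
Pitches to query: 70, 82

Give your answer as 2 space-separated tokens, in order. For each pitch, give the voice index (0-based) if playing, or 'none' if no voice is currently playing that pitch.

Answer: none none

Derivation:
Op 1: note_on(60): voice 0 is free -> assigned | voices=[60 - - -]
Op 2: note_on(84): voice 1 is free -> assigned | voices=[60 84 - -]
Op 3: note_on(70): voice 2 is free -> assigned | voices=[60 84 70 -]
Op 4: note_on(72): voice 3 is free -> assigned | voices=[60 84 70 72]
Op 5: note_on(82): all voices busy, STEAL voice 0 (pitch 60, oldest) -> assign | voices=[82 84 70 72]
Op 6: note_off(72): free voice 3 | voices=[82 84 70 -]
Op 7: note_off(82): free voice 0 | voices=[- 84 70 -]
Op 8: note_on(67): voice 0 is free -> assigned | voices=[67 84 70 -]
Op 9: note_off(70): free voice 2 | voices=[67 84 - -]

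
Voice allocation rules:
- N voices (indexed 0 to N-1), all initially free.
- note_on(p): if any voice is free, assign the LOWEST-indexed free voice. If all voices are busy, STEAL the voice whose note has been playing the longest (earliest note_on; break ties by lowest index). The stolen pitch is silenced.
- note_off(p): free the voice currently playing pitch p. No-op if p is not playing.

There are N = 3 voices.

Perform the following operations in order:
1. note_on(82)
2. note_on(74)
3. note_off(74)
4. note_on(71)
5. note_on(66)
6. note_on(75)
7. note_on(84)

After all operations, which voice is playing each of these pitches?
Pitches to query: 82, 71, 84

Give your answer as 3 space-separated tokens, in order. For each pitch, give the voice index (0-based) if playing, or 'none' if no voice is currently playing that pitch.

Answer: none none 1

Derivation:
Op 1: note_on(82): voice 0 is free -> assigned | voices=[82 - -]
Op 2: note_on(74): voice 1 is free -> assigned | voices=[82 74 -]
Op 3: note_off(74): free voice 1 | voices=[82 - -]
Op 4: note_on(71): voice 1 is free -> assigned | voices=[82 71 -]
Op 5: note_on(66): voice 2 is free -> assigned | voices=[82 71 66]
Op 6: note_on(75): all voices busy, STEAL voice 0 (pitch 82, oldest) -> assign | voices=[75 71 66]
Op 7: note_on(84): all voices busy, STEAL voice 1 (pitch 71, oldest) -> assign | voices=[75 84 66]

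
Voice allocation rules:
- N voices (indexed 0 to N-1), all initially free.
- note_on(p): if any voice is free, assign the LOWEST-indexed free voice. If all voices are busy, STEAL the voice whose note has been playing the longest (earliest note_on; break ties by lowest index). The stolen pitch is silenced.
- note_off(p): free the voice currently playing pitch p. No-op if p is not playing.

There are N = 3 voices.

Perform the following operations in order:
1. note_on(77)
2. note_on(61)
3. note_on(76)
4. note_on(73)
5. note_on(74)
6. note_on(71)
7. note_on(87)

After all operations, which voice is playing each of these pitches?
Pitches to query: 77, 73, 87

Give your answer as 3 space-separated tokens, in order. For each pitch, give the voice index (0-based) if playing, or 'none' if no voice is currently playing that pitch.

Answer: none none 0

Derivation:
Op 1: note_on(77): voice 0 is free -> assigned | voices=[77 - -]
Op 2: note_on(61): voice 1 is free -> assigned | voices=[77 61 -]
Op 3: note_on(76): voice 2 is free -> assigned | voices=[77 61 76]
Op 4: note_on(73): all voices busy, STEAL voice 0 (pitch 77, oldest) -> assign | voices=[73 61 76]
Op 5: note_on(74): all voices busy, STEAL voice 1 (pitch 61, oldest) -> assign | voices=[73 74 76]
Op 6: note_on(71): all voices busy, STEAL voice 2 (pitch 76, oldest) -> assign | voices=[73 74 71]
Op 7: note_on(87): all voices busy, STEAL voice 0 (pitch 73, oldest) -> assign | voices=[87 74 71]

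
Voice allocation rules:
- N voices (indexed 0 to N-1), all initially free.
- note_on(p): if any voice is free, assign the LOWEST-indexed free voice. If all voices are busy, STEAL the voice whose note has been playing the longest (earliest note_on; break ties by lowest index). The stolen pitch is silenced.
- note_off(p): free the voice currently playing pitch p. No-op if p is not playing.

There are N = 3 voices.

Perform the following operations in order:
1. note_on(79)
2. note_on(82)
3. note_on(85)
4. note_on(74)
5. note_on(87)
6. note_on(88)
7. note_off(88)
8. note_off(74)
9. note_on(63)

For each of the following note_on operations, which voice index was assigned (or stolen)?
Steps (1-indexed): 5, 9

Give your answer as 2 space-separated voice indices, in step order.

Answer: 1 0

Derivation:
Op 1: note_on(79): voice 0 is free -> assigned | voices=[79 - -]
Op 2: note_on(82): voice 1 is free -> assigned | voices=[79 82 -]
Op 3: note_on(85): voice 2 is free -> assigned | voices=[79 82 85]
Op 4: note_on(74): all voices busy, STEAL voice 0 (pitch 79, oldest) -> assign | voices=[74 82 85]
Op 5: note_on(87): all voices busy, STEAL voice 1 (pitch 82, oldest) -> assign | voices=[74 87 85]
Op 6: note_on(88): all voices busy, STEAL voice 2 (pitch 85, oldest) -> assign | voices=[74 87 88]
Op 7: note_off(88): free voice 2 | voices=[74 87 -]
Op 8: note_off(74): free voice 0 | voices=[- 87 -]
Op 9: note_on(63): voice 0 is free -> assigned | voices=[63 87 -]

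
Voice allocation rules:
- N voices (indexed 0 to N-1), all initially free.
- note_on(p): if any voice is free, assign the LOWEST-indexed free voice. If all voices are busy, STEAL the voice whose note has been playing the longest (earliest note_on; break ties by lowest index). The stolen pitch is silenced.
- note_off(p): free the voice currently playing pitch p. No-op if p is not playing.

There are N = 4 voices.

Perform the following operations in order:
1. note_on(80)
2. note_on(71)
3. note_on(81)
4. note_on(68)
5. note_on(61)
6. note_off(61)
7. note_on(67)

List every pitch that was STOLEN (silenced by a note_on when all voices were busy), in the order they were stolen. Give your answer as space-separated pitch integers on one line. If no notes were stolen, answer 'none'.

Op 1: note_on(80): voice 0 is free -> assigned | voices=[80 - - -]
Op 2: note_on(71): voice 1 is free -> assigned | voices=[80 71 - -]
Op 3: note_on(81): voice 2 is free -> assigned | voices=[80 71 81 -]
Op 4: note_on(68): voice 3 is free -> assigned | voices=[80 71 81 68]
Op 5: note_on(61): all voices busy, STEAL voice 0 (pitch 80, oldest) -> assign | voices=[61 71 81 68]
Op 6: note_off(61): free voice 0 | voices=[- 71 81 68]
Op 7: note_on(67): voice 0 is free -> assigned | voices=[67 71 81 68]

Answer: 80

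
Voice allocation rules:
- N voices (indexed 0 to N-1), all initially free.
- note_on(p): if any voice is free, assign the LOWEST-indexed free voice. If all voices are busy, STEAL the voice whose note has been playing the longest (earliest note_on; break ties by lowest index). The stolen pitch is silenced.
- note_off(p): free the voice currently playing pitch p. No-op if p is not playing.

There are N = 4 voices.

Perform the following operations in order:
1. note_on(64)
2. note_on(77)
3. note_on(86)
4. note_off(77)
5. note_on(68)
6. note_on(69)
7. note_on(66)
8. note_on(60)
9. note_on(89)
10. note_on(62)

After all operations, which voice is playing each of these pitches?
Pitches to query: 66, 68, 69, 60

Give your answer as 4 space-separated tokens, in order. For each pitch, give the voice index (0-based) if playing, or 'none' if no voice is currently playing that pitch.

Answer: 0 none none 2

Derivation:
Op 1: note_on(64): voice 0 is free -> assigned | voices=[64 - - -]
Op 2: note_on(77): voice 1 is free -> assigned | voices=[64 77 - -]
Op 3: note_on(86): voice 2 is free -> assigned | voices=[64 77 86 -]
Op 4: note_off(77): free voice 1 | voices=[64 - 86 -]
Op 5: note_on(68): voice 1 is free -> assigned | voices=[64 68 86 -]
Op 6: note_on(69): voice 3 is free -> assigned | voices=[64 68 86 69]
Op 7: note_on(66): all voices busy, STEAL voice 0 (pitch 64, oldest) -> assign | voices=[66 68 86 69]
Op 8: note_on(60): all voices busy, STEAL voice 2 (pitch 86, oldest) -> assign | voices=[66 68 60 69]
Op 9: note_on(89): all voices busy, STEAL voice 1 (pitch 68, oldest) -> assign | voices=[66 89 60 69]
Op 10: note_on(62): all voices busy, STEAL voice 3 (pitch 69, oldest) -> assign | voices=[66 89 60 62]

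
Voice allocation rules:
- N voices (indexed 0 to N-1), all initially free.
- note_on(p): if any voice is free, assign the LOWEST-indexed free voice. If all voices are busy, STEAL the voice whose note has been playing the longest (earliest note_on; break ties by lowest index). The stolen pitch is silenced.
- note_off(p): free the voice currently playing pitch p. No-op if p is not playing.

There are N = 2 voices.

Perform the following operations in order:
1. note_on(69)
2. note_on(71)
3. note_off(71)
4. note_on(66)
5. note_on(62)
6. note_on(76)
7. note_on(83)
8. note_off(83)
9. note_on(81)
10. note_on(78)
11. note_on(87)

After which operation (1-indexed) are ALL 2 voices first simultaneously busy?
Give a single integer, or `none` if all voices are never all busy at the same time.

Op 1: note_on(69): voice 0 is free -> assigned | voices=[69 -]
Op 2: note_on(71): voice 1 is free -> assigned | voices=[69 71]
Op 3: note_off(71): free voice 1 | voices=[69 -]
Op 4: note_on(66): voice 1 is free -> assigned | voices=[69 66]
Op 5: note_on(62): all voices busy, STEAL voice 0 (pitch 69, oldest) -> assign | voices=[62 66]
Op 6: note_on(76): all voices busy, STEAL voice 1 (pitch 66, oldest) -> assign | voices=[62 76]
Op 7: note_on(83): all voices busy, STEAL voice 0 (pitch 62, oldest) -> assign | voices=[83 76]
Op 8: note_off(83): free voice 0 | voices=[- 76]
Op 9: note_on(81): voice 0 is free -> assigned | voices=[81 76]
Op 10: note_on(78): all voices busy, STEAL voice 1 (pitch 76, oldest) -> assign | voices=[81 78]
Op 11: note_on(87): all voices busy, STEAL voice 0 (pitch 81, oldest) -> assign | voices=[87 78]

Answer: 2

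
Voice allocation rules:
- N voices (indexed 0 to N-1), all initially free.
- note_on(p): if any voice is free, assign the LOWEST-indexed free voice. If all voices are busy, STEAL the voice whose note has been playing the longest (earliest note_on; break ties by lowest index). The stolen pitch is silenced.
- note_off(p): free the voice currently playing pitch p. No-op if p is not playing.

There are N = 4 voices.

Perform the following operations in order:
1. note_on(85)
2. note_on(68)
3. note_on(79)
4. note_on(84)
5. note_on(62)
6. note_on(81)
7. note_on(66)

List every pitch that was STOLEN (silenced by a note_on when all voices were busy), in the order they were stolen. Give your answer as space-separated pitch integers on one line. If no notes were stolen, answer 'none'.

Answer: 85 68 79

Derivation:
Op 1: note_on(85): voice 0 is free -> assigned | voices=[85 - - -]
Op 2: note_on(68): voice 1 is free -> assigned | voices=[85 68 - -]
Op 3: note_on(79): voice 2 is free -> assigned | voices=[85 68 79 -]
Op 4: note_on(84): voice 3 is free -> assigned | voices=[85 68 79 84]
Op 5: note_on(62): all voices busy, STEAL voice 0 (pitch 85, oldest) -> assign | voices=[62 68 79 84]
Op 6: note_on(81): all voices busy, STEAL voice 1 (pitch 68, oldest) -> assign | voices=[62 81 79 84]
Op 7: note_on(66): all voices busy, STEAL voice 2 (pitch 79, oldest) -> assign | voices=[62 81 66 84]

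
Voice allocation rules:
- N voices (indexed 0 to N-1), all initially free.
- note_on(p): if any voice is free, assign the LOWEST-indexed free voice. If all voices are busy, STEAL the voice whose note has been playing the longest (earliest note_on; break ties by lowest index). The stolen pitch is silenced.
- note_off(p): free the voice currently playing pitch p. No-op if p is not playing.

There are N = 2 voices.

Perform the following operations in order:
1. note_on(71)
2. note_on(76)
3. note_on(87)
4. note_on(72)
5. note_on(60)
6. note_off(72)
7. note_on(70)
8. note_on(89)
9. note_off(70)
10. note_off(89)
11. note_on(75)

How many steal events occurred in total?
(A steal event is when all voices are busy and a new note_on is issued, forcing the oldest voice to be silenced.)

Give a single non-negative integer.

Op 1: note_on(71): voice 0 is free -> assigned | voices=[71 -]
Op 2: note_on(76): voice 1 is free -> assigned | voices=[71 76]
Op 3: note_on(87): all voices busy, STEAL voice 0 (pitch 71, oldest) -> assign | voices=[87 76]
Op 4: note_on(72): all voices busy, STEAL voice 1 (pitch 76, oldest) -> assign | voices=[87 72]
Op 5: note_on(60): all voices busy, STEAL voice 0 (pitch 87, oldest) -> assign | voices=[60 72]
Op 6: note_off(72): free voice 1 | voices=[60 -]
Op 7: note_on(70): voice 1 is free -> assigned | voices=[60 70]
Op 8: note_on(89): all voices busy, STEAL voice 0 (pitch 60, oldest) -> assign | voices=[89 70]
Op 9: note_off(70): free voice 1 | voices=[89 -]
Op 10: note_off(89): free voice 0 | voices=[- -]
Op 11: note_on(75): voice 0 is free -> assigned | voices=[75 -]

Answer: 4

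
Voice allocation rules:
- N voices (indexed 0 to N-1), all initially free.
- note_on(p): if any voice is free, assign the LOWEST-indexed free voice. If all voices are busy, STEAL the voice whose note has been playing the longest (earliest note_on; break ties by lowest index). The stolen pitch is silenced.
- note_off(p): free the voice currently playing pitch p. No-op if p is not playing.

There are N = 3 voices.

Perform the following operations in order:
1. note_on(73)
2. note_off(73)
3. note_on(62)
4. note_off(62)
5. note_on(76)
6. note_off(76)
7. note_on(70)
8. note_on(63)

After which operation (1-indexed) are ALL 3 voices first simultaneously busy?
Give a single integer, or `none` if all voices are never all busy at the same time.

Answer: none

Derivation:
Op 1: note_on(73): voice 0 is free -> assigned | voices=[73 - -]
Op 2: note_off(73): free voice 0 | voices=[- - -]
Op 3: note_on(62): voice 0 is free -> assigned | voices=[62 - -]
Op 4: note_off(62): free voice 0 | voices=[- - -]
Op 5: note_on(76): voice 0 is free -> assigned | voices=[76 - -]
Op 6: note_off(76): free voice 0 | voices=[- - -]
Op 7: note_on(70): voice 0 is free -> assigned | voices=[70 - -]
Op 8: note_on(63): voice 1 is free -> assigned | voices=[70 63 -]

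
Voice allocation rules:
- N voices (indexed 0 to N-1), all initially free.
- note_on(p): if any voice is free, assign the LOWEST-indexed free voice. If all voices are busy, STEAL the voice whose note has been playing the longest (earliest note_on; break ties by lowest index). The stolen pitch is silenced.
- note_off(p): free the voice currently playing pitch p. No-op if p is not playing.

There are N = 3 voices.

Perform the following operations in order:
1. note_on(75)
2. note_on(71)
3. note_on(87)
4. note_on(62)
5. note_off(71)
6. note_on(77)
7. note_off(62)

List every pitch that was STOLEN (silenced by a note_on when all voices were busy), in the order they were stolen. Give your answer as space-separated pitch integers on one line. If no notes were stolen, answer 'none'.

Answer: 75

Derivation:
Op 1: note_on(75): voice 0 is free -> assigned | voices=[75 - -]
Op 2: note_on(71): voice 1 is free -> assigned | voices=[75 71 -]
Op 3: note_on(87): voice 2 is free -> assigned | voices=[75 71 87]
Op 4: note_on(62): all voices busy, STEAL voice 0 (pitch 75, oldest) -> assign | voices=[62 71 87]
Op 5: note_off(71): free voice 1 | voices=[62 - 87]
Op 6: note_on(77): voice 1 is free -> assigned | voices=[62 77 87]
Op 7: note_off(62): free voice 0 | voices=[- 77 87]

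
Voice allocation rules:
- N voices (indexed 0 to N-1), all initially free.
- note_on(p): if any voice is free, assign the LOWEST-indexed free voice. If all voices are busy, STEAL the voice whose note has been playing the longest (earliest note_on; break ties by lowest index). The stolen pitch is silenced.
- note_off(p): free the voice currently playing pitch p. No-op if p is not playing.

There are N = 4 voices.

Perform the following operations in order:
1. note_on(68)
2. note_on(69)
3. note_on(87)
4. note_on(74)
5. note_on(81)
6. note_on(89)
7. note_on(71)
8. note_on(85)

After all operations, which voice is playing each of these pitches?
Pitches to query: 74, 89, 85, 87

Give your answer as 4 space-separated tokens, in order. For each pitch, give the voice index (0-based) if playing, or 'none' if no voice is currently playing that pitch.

Answer: none 1 3 none

Derivation:
Op 1: note_on(68): voice 0 is free -> assigned | voices=[68 - - -]
Op 2: note_on(69): voice 1 is free -> assigned | voices=[68 69 - -]
Op 3: note_on(87): voice 2 is free -> assigned | voices=[68 69 87 -]
Op 4: note_on(74): voice 3 is free -> assigned | voices=[68 69 87 74]
Op 5: note_on(81): all voices busy, STEAL voice 0 (pitch 68, oldest) -> assign | voices=[81 69 87 74]
Op 6: note_on(89): all voices busy, STEAL voice 1 (pitch 69, oldest) -> assign | voices=[81 89 87 74]
Op 7: note_on(71): all voices busy, STEAL voice 2 (pitch 87, oldest) -> assign | voices=[81 89 71 74]
Op 8: note_on(85): all voices busy, STEAL voice 3 (pitch 74, oldest) -> assign | voices=[81 89 71 85]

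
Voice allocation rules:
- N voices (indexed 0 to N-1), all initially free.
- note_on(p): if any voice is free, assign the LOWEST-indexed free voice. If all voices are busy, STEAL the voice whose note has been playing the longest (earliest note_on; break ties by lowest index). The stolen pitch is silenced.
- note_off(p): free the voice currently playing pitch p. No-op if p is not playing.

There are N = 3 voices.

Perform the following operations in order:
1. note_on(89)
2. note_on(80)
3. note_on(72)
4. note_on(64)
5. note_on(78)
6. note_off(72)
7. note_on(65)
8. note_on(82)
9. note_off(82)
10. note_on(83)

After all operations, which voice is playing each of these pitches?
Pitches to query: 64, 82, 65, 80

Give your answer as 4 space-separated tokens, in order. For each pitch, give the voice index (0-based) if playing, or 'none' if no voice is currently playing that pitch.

Answer: none none 2 none

Derivation:
Op 1: note_on(89): voice 0 is free -> assigned | voices=[89 - -]
Op 2: note_on(80): voice 1 is free -> assigned | voices=[89 80 -]
Op 3: note_on(72): voice 2 is free -> assigned | voices=[89 80 72]
Op 4: note_on(64): all voices busy, STEAL voice 0 (pitch 89, oldest) -> assign | voices=[64 80 72]
Op 5: note_on(78): all voices busy, STEAL voice 1 (pitch 80, oldest) -> assign | voices=[64 78 72]
Op 6: note_off(72): free voice 2 | voices=[64 78 -]
Op 7: note_on(65): voice 2 is free -> assigned | voices=[64 78 65]
Op 8: note_on(82): all voices busy, STEAL voice 0 (pitch 64, oldest) -> assign | voices=[82 78 65]
Op 9: note_off(82): free voice 0 | voices=[- 78 65]
Op 10: note_on(83): voice 0 is free -> assigned | voices=[83 78 65]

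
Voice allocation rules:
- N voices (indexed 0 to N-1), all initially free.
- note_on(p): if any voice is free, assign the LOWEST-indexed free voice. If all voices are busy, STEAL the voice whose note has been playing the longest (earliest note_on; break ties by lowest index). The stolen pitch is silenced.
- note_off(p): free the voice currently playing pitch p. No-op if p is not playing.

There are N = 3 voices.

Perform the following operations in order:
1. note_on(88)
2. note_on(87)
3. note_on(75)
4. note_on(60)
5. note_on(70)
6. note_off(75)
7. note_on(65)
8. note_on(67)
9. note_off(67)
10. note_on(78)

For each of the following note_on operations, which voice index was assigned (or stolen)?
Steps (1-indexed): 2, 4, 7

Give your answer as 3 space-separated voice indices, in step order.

Op 1: note_on(88): voice 0 is free -> assigned | voices=[88 - -]
Op 2: note_on(87): voice 1 is free -> assigned | voices=[88 87 -]
Op 3: note_on(75): voice 2 is free -> assigned | voices=[88 87 75]
Op 4: note_on(60): all voices busy, STEAL voice 0 (pitch 88, oldest) -> assign | voices=[60 87 75]
Op 5: note_on(70): all voices busy, STEAL voice 1 (pitch 87, oldest) -> assign | voices=[60 70 75]
Op 6: note_off(75): free voice 2 | voices=[60 70 -]
Op 7: note_on(65): voice 2 is free -> assigned | voices=[60 70 65]
Op 8: note_on(67): all voices busy, STEAL voice 0 (pitch 60, oldest) -> assign | voices=[67 70 65]
Op 9: note_off(67): free voice 0 | voices=[- 70 65]
Op 10: note_on(78): voice 0 is free -> assigned | voices=[78 70 65]

Answer: 1 0 2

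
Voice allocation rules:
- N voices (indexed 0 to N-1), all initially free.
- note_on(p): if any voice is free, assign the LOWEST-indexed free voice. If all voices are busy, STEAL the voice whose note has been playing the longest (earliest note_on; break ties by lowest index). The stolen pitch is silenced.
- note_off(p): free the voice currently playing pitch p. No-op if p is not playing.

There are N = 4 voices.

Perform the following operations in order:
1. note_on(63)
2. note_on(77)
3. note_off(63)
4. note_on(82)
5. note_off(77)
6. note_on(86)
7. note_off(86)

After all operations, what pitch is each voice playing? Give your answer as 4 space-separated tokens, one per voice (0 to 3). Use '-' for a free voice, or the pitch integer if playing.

Answer: 82 - - -

Derivation:
Op 1: note_on(63): voice 0 is free -> assigned | voices=[63 - - -]
Op 2: note_on(77): voice 1 is free -> assigned | voices=[63 77 - -]
Op 3: note_off(63): free voice 0 | voices=[- 77 - -]
Op 4: note_on(82): voice 0 is free -> assigned | voices=[82 77 - -]
Op 5: note_off(77): free voice 1 | voices=[82 - - -]
Op 6: note_on(86): voice 1 is free -> assigned | voices=[82 86 - -]
Op 7: note_off(86): free voice 1 | voices=[82 - - -]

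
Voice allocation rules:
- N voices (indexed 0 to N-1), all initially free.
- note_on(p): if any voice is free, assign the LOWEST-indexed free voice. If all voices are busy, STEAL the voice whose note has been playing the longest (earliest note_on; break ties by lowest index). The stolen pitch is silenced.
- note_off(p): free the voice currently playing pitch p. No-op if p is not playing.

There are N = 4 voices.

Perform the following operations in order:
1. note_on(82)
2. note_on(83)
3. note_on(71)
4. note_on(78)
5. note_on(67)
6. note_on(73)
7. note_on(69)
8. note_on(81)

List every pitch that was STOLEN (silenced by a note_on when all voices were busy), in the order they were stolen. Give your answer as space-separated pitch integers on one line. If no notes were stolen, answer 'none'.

Answer: 82 83 71 78

Derivation:
Op 1: note_on(82): voice 0 is free -> assigned | voices=[82 - - -]
Op 2: note_on(83): voice 1 is free -> assigned | voices=[82 83 - -]
Op 3: note_on(71): voice 2 is free -> assigned | voices=[82 83 71 -]
Op 4: note_on(78): voice 3 is free -> assigned | voices=[82 83 71 78]
Op 5: note_on(67): all voices busy, STEAL voice 0 (pitch 82, oldest) -> assign | voices=[67 83 71 78]
Op 6: note_on(73): all voices busy, STEAL voice 1 (pitch 83, oldest) -> assign | voices=[67 73 71 78]
Op 7: note_on(69): all voices busy, STEAL voice 2 (pitch 71, oldest) -> assign | voices=[67 73 69 78]
Op 8: note_on(81): all voices busy, STEAL voice 3 (pitch 78, oldest) -> assign | voices=[67 73 69 81]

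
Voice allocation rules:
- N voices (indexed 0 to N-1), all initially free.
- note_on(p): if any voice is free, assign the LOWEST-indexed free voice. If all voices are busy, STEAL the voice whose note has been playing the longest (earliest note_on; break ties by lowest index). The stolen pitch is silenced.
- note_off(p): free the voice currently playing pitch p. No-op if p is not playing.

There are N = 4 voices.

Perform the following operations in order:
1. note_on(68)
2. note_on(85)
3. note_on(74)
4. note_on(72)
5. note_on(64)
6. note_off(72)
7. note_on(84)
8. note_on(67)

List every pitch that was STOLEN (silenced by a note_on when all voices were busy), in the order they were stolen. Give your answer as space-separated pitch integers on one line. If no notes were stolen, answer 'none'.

Answer: 68 85

Derivation:
Op 1: note_on(68): voice 0 is free -> assigned | voices=[68 - - -]
Op 2: note_on(85): voice 1 is free -> assigned | voices=[68 85 - -]
Op 3: note_on(74): voice 2 is free -> assigned | voices=[68 85 74 -]
Op 4: note_on(72): voice 3 is free -> assigned | voices=[68 85 74 72]
Op 5: note_on(64): all voices busy, STEAL voice 0 (pitch 68, oldest) -> assign | voices=[64 85 74 72]
Op 6: note_off(72): free voice 3 | voices=[64 85 74 -]
Op 7: note_on(84): voice 3 is free -> assigned | voices=[64 85 74 84]
Op 8: note_on(67): all voices busy, STEAL voice 1 (pitch 85, oldest) -> assign | voices=[64 67 74 84]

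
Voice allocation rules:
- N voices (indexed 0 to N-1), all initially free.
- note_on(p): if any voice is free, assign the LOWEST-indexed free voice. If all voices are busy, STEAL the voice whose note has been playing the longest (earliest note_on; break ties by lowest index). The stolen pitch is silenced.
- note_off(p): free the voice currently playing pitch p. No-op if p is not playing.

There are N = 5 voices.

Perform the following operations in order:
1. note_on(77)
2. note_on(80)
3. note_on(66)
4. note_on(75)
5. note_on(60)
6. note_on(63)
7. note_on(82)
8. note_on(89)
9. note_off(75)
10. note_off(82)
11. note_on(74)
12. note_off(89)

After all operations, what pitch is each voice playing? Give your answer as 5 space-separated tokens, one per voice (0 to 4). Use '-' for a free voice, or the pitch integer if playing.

Op 1: note_on(77): voice 0 is free -> assigned | voices=[77 - - - -]
Op 2: note_on(80): voice 1 is free -> assigned | voices=[77 80 - - -]
Op 3: note_on(66): voice 2 is free -> assigned | voices=[77 80 66 - -]
Op 4: note_on(75): voice 3 is free -> assigned | voices=[77 80 66 75 -]
Op 5: note_on(60): voice 4 is free -> assigned | voices=[77 80 66 75 60]
Op 6: note_on(63): all voices busy, STEAL voice 0 (pitch 77, oldest) -> assign | voices=[63 80 66 75 60]
Op 7: note_on(82): all voices busy, STEAL voice 1 (pitch 80, oldest) -> assign | voices=[63 82 66 75 60]
Op 8: note_on(89): all voices busy, STEAL voice 2 (pitch 66, oldest) -> assign | voices=[63 82 89 75 60]
Op 9: note_off(75): free voice 3 | voices=[63 82 89 - 60]
Op 10: note_off(82): free voice 1 | voices=[63 - 89 - 60]
Op 11: note_on(74): voice 1 is free -> assigned | voices=[63 74 89 - 60]
Op 12: note_off(89): free voice 2 | voices=[63 74 - - 60]

Answer: 63 74 - - 60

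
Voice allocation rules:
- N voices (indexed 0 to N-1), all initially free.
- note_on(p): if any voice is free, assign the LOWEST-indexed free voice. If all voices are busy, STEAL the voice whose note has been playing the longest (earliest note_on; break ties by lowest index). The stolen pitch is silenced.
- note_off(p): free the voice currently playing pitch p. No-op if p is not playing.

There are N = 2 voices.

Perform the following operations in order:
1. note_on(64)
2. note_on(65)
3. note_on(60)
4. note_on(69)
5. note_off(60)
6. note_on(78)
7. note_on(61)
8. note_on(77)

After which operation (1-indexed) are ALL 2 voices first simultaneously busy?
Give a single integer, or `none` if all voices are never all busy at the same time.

Op 1: note_on(64): voice 0 is free -> assigned | voices=[64 -]
Op 2: note_on(65): voice 1 is free -> assigned | voices=[64 65]
Op 3: note_on(60): all voices busy, STEAL voice 0 (pitch 64, oldest) -> assign | voices=[60 65]
Op 4: note_on(69): all voices busy, STEAL voice 1 (pitch 65, oldest) -> assign | voices=[60 69]
Op 5: note_off(60): free voice 0 | voices=[- 69]
Op 6: note_on(78): voice 0 is free -> assigned | voices=[78 69]
Op 7: note_on(61): all voices busy, STEAL voice 1 (pitch 69, oldest) -> assign | voices=[78 61]
Op 8: note_on(77): all voices busy, STEAL voice 0 (pitch 78, oldest) -> assign | voices=[77 61]

Answer: 2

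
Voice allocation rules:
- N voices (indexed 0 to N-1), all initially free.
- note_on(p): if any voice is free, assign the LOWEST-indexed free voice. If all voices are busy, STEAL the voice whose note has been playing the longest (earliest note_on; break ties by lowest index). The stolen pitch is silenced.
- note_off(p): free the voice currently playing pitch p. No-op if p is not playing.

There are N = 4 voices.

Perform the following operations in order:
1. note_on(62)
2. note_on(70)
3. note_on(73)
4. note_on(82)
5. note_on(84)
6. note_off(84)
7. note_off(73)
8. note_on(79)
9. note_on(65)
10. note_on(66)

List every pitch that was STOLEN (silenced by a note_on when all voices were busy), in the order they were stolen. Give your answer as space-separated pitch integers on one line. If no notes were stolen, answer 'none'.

Op 1: note_on(62): voice 0 is free -> assigned | voices=[62 - - -]
Op 2: note_on(70): voice 1 is free -> assigned | voices=[62 70 - -]
Op 3: note_on(73): voice 2 is free -> assigned | voices=[62 70 73 -]
Op 4: note_on(82): voice 3 is free -> assigned | voices=[62 70 73 82]
Op 5: note_on(84): all voices busy, STEAL voice 0 (pitch 62, oldest) -> assign | voices=[84 70 73 82]
Op 6: note_off(84): free voice 0 | voices=[- 70 73 82]
Op 7: note_off(73): free voice 2 | voices=[- 70 - 82]
Op 8: note_on(79): voice 0 is free -> assigned | voices=[79 70 - 82]
Op 9: note_on(65): voice 2 is free -> assigned | voices=[79 70 65 82]
Op 10: note_on(66): all voices busy, STEAL voice 1 (pitch 70, oldest) -> assign | voices=[79 66 65 82]

Answer: 62 70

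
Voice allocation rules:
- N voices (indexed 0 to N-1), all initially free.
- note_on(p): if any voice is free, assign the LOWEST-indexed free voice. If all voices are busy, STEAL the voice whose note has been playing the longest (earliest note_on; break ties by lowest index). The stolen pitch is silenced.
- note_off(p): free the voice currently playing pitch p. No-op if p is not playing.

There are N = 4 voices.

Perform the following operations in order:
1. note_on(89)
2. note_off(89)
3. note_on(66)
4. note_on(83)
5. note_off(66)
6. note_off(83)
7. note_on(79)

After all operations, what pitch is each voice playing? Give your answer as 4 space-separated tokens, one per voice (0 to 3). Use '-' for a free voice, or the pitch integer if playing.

Op 1: note_on(89): voice 0 is free -> assigned | voices=[89 - - -]
Op 2: note_off(89): free voice 0 | voices=[- - - -]
Op 3: note_on(66): voice 0 is free -> assigned | voices=[66 - - -]
Op 4: note_on(83): voice 1 is free -> assigned | voices=[66 83 - -]
Op 5: note_off(66): free voice 0 | voices=[- 83 - -]
Op 6: note_off(83): free voice 1 | voices=[- - - -]
Op 7: note_on(79): voice 0 is free -> assigned | voices=[79 - - -]

Answer: 79 - - -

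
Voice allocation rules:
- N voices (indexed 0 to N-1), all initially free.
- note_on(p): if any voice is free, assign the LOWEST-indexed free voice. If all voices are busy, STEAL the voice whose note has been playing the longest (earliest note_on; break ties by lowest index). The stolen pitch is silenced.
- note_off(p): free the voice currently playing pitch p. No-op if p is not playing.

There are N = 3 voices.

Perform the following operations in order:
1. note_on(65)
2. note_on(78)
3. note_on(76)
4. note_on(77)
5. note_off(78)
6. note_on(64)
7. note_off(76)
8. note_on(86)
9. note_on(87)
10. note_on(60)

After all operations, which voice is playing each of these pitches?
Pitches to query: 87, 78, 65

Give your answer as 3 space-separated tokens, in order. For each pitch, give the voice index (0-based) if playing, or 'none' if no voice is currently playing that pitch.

Op 1: note_on(65): voice 0 is free -> assigned | voices=[65 - -]
Op 2: note_on(78): voice 1 is free -> assigned | voices=[65 78 -]
Op 3: note_on(76): voice 2 is free -> assigned | voices=[65 78 76]
Op 4: note_on(77): all voices busy, STEAL voice 0 (pitch 65, oldest) -> assign | voices=[77 78 76]
Op 5: note_off(78): free voice 1 | voices=[77 - 76]
Op 6: note_on(64): voice 1 is free -> assigned | voices=[77 64 76]
Op 7: note_off(76): free voice 2 | voices=[77 64 -]
Op 8: note_on(86): voice 2 is free -> assigned | voices=[77 64 86]
Op 9: note_on(87): all voices busy, STEAL voice 0 (pitch 77, oldest) -> assign | voices=[87 64 86]
Op 10: note_on(60): all voices busy, STEAL voice 1 (pitch 64, oldest) -> assign | voices=[87 60 86]

Answer: 0 none none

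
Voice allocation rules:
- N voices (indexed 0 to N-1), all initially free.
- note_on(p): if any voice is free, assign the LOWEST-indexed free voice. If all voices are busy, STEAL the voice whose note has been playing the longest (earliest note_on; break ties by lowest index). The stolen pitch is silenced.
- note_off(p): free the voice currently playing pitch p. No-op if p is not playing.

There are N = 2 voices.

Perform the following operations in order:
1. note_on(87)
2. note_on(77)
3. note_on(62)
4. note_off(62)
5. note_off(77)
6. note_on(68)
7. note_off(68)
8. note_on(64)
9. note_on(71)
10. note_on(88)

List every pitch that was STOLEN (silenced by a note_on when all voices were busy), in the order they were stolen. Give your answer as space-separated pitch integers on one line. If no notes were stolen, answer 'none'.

Answer: 87 64

Derivation:
Op 1: note_on(87): voice 0 is free -> assigned | voices=[87 -]
Op 2: note_on(77): voice 1 is free -> assigned | voices=[87 77]
Op 3: note_on(62): all voices busy, STEAL voice 0 (pitch 87, oldest) -> assign | voices=[62 77]
Op 4: note_off(62): free voice 0 | voices=[- 77]
Op 5: note_off(77): free voice 1 | voices=[- -]
Op 6: note_on(68): voice 0 is free -> assigned | voices=[68 -]
Op 7: note_off(68): free voice 0 | voices=[- -]
Op 8: note_on(64): voice 0 is free -> assigned | voices=[64 -]
Op 9: note_on(71): voice 1 is free -> assigned | voices=[64 71]
Op 10: note_on(88): all voices busy, STEAL voice 0 (pitch 64, oldest) -> assign | voices=[88 71]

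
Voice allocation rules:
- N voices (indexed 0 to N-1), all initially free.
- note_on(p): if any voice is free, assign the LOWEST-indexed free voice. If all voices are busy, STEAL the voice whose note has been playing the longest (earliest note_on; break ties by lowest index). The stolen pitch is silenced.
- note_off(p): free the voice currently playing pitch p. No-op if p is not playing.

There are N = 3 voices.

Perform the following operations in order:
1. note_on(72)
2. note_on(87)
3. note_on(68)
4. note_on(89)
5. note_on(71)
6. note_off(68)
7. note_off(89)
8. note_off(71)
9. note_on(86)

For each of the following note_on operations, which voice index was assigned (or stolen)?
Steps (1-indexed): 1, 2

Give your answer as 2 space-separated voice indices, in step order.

Answer: 0 1

Derivation:
Op 1: note_on(72): voice 0 is free -> assigned | voices=[72 - -]
Op 2: note_on(87): voice 1 is free -> assigned | voices=[72 87 -]
Op 3: note_on(68): voice 2 is free -> assigned | voices=[72 87 68]
Op 4: note_on(89): all voices busy, STEAL voice 0 (pitch 72, oldest) -> assign | voices=[89 87 68]
Op 5: note_on(71): all voices busy, STEAL voice 1 (pitch 87, oldest) -> assign | voices=[89 71 68]
Op 6: note_off(68): free voice 2 | voices=[89 71 -]
Op 7: note_off(89): free voice 0 | voices=[- 71 -]
Op 8: note_off(71): free voice 1 | voices=[- - -]
Op 9: note_on(86): voice 0 is free -> assigned | voices=[86 - -]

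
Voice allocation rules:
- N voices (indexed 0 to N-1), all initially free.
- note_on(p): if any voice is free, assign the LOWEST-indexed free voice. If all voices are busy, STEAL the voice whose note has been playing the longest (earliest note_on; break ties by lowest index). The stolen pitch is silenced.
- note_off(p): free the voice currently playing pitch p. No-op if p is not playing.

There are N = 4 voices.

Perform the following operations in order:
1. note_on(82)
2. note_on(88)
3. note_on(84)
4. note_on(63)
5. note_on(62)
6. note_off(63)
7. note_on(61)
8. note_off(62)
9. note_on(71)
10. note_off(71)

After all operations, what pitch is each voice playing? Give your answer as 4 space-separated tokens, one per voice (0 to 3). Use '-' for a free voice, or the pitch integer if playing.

Answer: - 88 84 61

Derivation:
Op 1: note_on(82): voice 0 is free -> assigned | voices=[82 - - -]
Op 2: note_on(88): voice 1 is free -> assigned | voices=[82 88 - -]
Op 3: note_on(84): voice 2 is free -> assigned | voices=[82 88 84 -]
Op 4: note_on(63): voice 3 is free -> assigned | voices=[82 88 84 63]
Op 5: note_on(62): all voices busy, STEAL voice 0 (pitch 82, oldest) -> assign | voices=[62 88 84 63]
Op 6: note_off(63): free voice 3 | voices=[62 88 84 -]
Op 7: note_on(61): voice 3 is free -> assigned | voices=[62 88 84 61]
Op 8: note_off(62): free voice 0 | voices=[- 88 84 61]
Op 9: note_on(71): voice 0 is free -> assigned | voices=[71 88 84 61]
Op 10: note_off(71): free voice 0 | voices=[- 88 84 61]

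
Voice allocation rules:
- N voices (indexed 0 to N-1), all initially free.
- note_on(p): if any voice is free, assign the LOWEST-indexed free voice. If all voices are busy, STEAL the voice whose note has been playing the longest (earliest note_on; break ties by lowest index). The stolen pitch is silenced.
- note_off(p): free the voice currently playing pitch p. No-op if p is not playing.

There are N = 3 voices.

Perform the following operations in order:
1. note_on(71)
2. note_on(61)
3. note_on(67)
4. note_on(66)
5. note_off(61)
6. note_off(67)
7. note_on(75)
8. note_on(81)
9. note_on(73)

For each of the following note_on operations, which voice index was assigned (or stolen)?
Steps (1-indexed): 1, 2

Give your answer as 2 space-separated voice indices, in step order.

Op 1: note_on(71): voice 0 is free -> assigned | voices=[71 - -]
Op 2: note_on(61): voice 1 is free -> assigned | voices=[71 61 -]
Op 3: note_on(67): voice 2 is free -> assigned | voices=[71 61 67]
Op 4: note_on(66): all voices busy, STEAL voice 0 (pitch 71, oldest) -> assign | voices=[66 61 67]
Op 5: note_off(61): free voice 1 | voices=[66 - 67]
Op 6: note_off(67): free voice 2 | voices=[66 - -]
Op 7: note_on(75): voice 1 is free -> assigned | voices=[66 75 -]
Op 8: note_on(81): voice 2 is free -> assigned | voices=[66 75 81]
Op 9: note_on(73): all voices busy, STEAL voice 0 (pitch 66, oldest) -> assign | voices=[73 75 81]

Answer: 0 1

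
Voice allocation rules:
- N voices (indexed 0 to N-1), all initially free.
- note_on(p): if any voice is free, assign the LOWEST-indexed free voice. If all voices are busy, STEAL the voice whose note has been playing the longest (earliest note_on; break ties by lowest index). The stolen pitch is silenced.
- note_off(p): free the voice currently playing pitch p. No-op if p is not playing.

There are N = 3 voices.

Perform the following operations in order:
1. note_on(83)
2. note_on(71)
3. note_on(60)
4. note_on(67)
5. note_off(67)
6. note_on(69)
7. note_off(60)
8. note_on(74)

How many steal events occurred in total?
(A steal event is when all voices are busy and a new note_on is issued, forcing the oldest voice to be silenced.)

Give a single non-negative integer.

Answer: 1

Derivation:
Op 1: note_on(83): voice 0 is free -> assigned | voices=[83 - -]
Op 2: note_on(71): voice 1 is free -> assigned | voices=[83 71 -]
Op 3: note_on(60): voice 2 is free -> assigned | voices=[83 71 60]
Op 4: note_on(67): all voices busy, STEAL voice 0 (pitch 83, oldest) -> assign | voices=[67 71 60]
Op 5: note_off(67): free voice 0 | voices=[- 71 60]
Op 6: note_on(69): voice 0 is free -> assigned | voices=[69 71 60]
Op 7: note_off(60): free voice 2 | voices=[69 71 -]
Op 8: note_on(74): voice 2 is free -> assigned | voices=[69 71 74]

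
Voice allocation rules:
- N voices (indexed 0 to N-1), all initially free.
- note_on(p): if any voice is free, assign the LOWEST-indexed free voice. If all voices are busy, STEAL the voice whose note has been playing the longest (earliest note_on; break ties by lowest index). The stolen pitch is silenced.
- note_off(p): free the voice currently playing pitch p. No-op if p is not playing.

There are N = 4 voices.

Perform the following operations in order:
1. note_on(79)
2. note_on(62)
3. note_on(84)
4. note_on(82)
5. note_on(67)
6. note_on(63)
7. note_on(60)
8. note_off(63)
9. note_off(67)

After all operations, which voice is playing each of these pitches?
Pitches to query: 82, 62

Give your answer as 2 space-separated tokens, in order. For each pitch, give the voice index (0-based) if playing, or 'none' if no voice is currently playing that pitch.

Answer: 3 none

Derivation:
Op 1: note_on(79): voice 0 is free -> assigned | voices=[79 - - -]
Op 2: note_on(62): voice 1 is free -> assigned | voices=[79 62 - -]
Op 3: note_on(84): voice 2 is free -> assigned | voices=[79 62 84 -]
Op 4: note_on(82): voice 3 is free -> assigned | voices=[79 62 84 82]
Op 5: note_on(67): all voices busy, STEAL voice 0 (pitch 79, oldest) -> assign | voices=[67 62 84 82]
Op 6: note_on(63): all voices busy, STEAL voice 1 (pitch 62, oldest) -> assign | voices=[67 63 84 82]
Op 7: note_on(60): all voices busy, STEAL voice 2 (pitch 84, oldest) -> assign | voices=[67 63 60 82]
Op 8: note_off(63): free voice 1 | voices=[67 - 60 82]
Op 9: note_off(67): free voice 0 | voices=[- - 60 82]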